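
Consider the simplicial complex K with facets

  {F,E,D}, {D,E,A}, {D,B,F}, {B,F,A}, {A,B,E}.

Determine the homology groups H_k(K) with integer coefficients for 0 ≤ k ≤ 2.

H_0 = Z,  H_1 = Z,  H_2 = 0.

Fix the vertex order A < B < D < E < F and write every simplex with vertices in increasing order. Then dim K = 2 and the simplices of K are:

  0-simplices (5): A, B, D, E, F
  1-simplices (10): AB, AD, AE, AF, BD, BE, BF, DE, DF, EF
  2-simplices (5): ABE, ABF, ADE, BDF, DEF

giving chain groups C_0 ≅ Z^5, C_1 ≅ Z^10, C_2 ≅ Z^5.

Boundary ∂_1: C_1 → C_0 is given by ∂[p,q] = [q] − [p]. For instance
  ∂AE = E − A.
This gives a 5×10 integer matrix of rank 4; reducing to Smith normal form yields diagonal entries (1,1,1,1).

∂_2: C_2 → C_1 maps a triangle to the signed sum of its edges. For instance
  ∂ADE = DE − AE + AD,
  ∂BDF = DF − BF + BD.
The resulting 10×5 matrix has rank 5, and its Smith normal form has invariant factors (1,1,1,1,1).

From H_k ≅ ker(∂_k) / im(∂_{k+1}) we obtain:

  H_0: rank C_0 − rank ∂_1 = 5 − 4 = 1, and the invariant factors of ∂_1 are all 1, so H_0 = Z.
  H_1: rank ker ∂_1 − rank ∂_2 = (10 − 4) − 5 = 1, and the invariant factors of ∂_2 are all 1, so H_1 = Z.
  H_2: rank ker ∂_2 − rank ∂_3 = (5 − 5) − 0 = 0, and there is no ∂_3, so H_2 = 0.

As a check, the Euler characteristic is 5 − 10 + 5 = 0, which agrees with 1 − 1 + 0 = 0.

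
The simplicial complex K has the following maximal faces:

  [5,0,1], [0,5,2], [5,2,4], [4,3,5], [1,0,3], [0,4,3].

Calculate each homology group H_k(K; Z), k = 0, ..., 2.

Fix the vertex order 0 < 1 < 2 < 3 < 4 < 5 and write every simplex with vertices in increasing order. Then dim K = 2 and the simplices of K are:

  0-simplices (6): [0], [1], [2], [3], [4], [5]
  1-simplices (12): [0,1], [0,2], [0,3], [0,4], [0,5], [1,3], [1,5], [2,4], [2,5], [3,4], [3,5], [4,5]
  2-simplices (6): [0,1,3], [0,1,5], [0,2,5], [0,3,4], [2,4,5], [3,4,5]

giving chain groups C_0 ≅ Z^6, C_1 ≅ Z^12, C_2 ≅ Z^6.

Boundary ∂_1: C_1 → C_0 sends each edge [p,q] (with p < q) to q − p.
The 6×12 boundary matrix has rank 5 and Smith normal form diag(1,1,1,1,1).

The boundary map ∂_2: C_2 → C_1 maps a triangle to the signed sum of its edges. For instance
  ∂[3,4,5] = [4,5] − [3,5] + [3,4],
  ∂[2,4,5] = [4,5] − [2,5] + [2,4].
The 12×6 boundary matrix has rank 6 and Smith normal form diag(1,1,1,1,1,1).

From H_k ≅ ker(∂_k) / im(∂_{k+1}) we obtain:

  H_0: rank C_0 − rank ∂_1 = 6 − 5 = 1, and the invariant factors of ∂_1 are all 1, so H_0 ≅ Z.
  H_1: rank ker ∂_1 − rank ∂_2 = (12 − 5) − 6 = 1, and the invariant factors of ∂_2 are all 1, so H_1 ≅ Z.
  H_2: rank ker ∂_2 − rank ∂_3 = (6 − 6) − 0 = 0, and there is no ∂_3, so H_2 ≅ 0.

As a check, the Euler characteristic is 6 − 12 + 6 = 0, which agrees with 1 − 1 + 0 = 0.

H_0 ≅ Z,  H_1 ≅ Z,  H_2 = 0.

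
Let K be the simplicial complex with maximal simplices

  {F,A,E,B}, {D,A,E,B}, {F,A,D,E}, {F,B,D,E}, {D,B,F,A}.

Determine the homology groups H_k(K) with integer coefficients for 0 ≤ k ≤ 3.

Order the vertices as A < B < D < E < F. Listing each simplex with vertices in this order, K has dimension 3 with simplices:

  0-simplices (5): A, B, D, E, F
  1-simplices (10): AB, AD, AE, AF, BD, BE, BF, DE, DF, EF
  2-simplices (10): ABD, ABE, ABF, ADE, ADF, AEF, BDE, BDF, BEF, DEF
  3-simplices (5): ABDE, ABDF, ABEF, ADEF, BDEF

giving chain groups C_0 ≅ Z^5, C_1 ≅ Z^10, C_2 ≅ Z^10, C_3 ≅ Z^5.

∂_1: C_1 → C_0 sends each edge [p,q] (with p < q) to q − p. For instance
  ∂BD = D − B.
The resulting 5×10 matrix has rank 4, and its Smith normal form has invariant factors (1,1,1,1).

Boundary ∂_2: C_2 → C_1 maps a triangle to the signed sum of its edges. For instance
  ∂ADF = DF − AF + AD,
  ∂ABF = BF − AF + AB.
The resulting 10×10 matrix has rank 6, and its Smith normal form has invariant factors (1,1,1,1,1,1).

The boundary map ∂_3: C_3 → C_2 sends each 3-simplex σ to the alternating sum Σ_i (−1)^i (σ with its i-th vertex removed). For instance
  ∂ABDF = BDF − ADF + ABF − ABD,
  ∂ABEF = BEF − AEF + ABF − ABE.
The resulting 10×5 matrix has rank 4, and its Smith normal form has invariant factors (1,1,1,1).

Computing H_k = (kernel of ∂_k) / (image of ∂_{k+1}):

  H_0: rank C_0 − rank ∂_1 = 5 − 4 = 1, and the invariant factors of ∂_1 are all 1, so H_0 ≅ Z.
  H_1: rank ker ∂_1 − rank ∂_2 = (10 − 4) − 6 = 0, and the invariant factors of ∂_2 are all 1, so H_1 ≅ 0.
  H_2: rank ker ∂_2 − rank ∂_3 = (10 − 6) − 4 = 0, and the invariant factors of ∂_3 are all 1, so H_2 ≅ 0.
  H_3: rank ker ∂_3 − rank ∂_4 = (5 − 4) − 0 = 1, and there is no ∂_4, so H_3 ≅ Z.

As a check, the Euler characteristic is 5 − 10 + 10 − 5 = 0, which agrees with 1 − 0 + 0 − 1 = 0.

H_0 = Z,  H_1 = 0,  H_2 = 0,  H_3 = Z.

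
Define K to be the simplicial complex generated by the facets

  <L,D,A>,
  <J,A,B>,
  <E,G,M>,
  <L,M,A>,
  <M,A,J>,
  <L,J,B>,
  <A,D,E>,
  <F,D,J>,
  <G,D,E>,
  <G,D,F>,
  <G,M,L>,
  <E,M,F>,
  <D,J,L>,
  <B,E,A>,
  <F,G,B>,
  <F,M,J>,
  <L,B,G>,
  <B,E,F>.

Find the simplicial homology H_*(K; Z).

H_0 ≅ Z,  H_1 ≅ Z × Z/2,  H_2 = 0.

Fix the vertex order A < B < D < E < F < G < J < L < M and write every simplex with vertices in increasing order. Then dim K = 2 and the simplices of K are:

  0-simplices (9): A, B, D, E, F, G, J, L, M
  1-simplices (27): AB, AD, AE, AJ, AL, AM, BE, BF, BG, BJ, BL, DE, DF, DG, DJ, DL, EF, EG, EM, FG, FJ, FM, GL, GM, JL, JM, LM
  2-simplices (18): ABE, ABJ, ADE, ADL, AJM, ALM, BEF, BFG, BGL, BJL, DEG, DFG, DFJ, DJL, EFM, EGM, FJM, GLM

so the chain groups are C_0 ≅ Z^9, C_1 ≅ Z^27, C_2 ≅ Z^18.

∂_1: C_1 → C_0 sends each edge [p,q] (with p < q) to q − p.
The resulting 9×27 matrix has rank 8, and its Smith normal form has invariant factors (1,1,1,1,1,1,1,1).

Boundary ∂_2: C_2 → C_1 acts by ∂[p,q,r] = [q,r] − [p,r] + [p,q]. For instance
  ∂DFJ = FJ − DJ + DF,
  ∂EFM = FM − EM + EF.
As a 27×18 matrix over Z this has rank 18, with invariant factors (1,1,1,1,1,1,1,1,1,1,1,1,1,1,1,1,1,2).

From H_k ≅ ker(∂_k) / im(∂_{k+1}) we obtain:

  H_0: rank C_0 − rank ∂_1 = 9 − 8 = 1, and the invariant factors of ∂_1 are all 1, so H_0 = Z.
  H_1: rank ker ∂_1 − rank ∂_2 = (27 − 8) − 18 = 1, and ∂_2 has invariant factor 2 > 1, so H_1 = Z × Z/2.
  H_2: rank ker ∂_2 − rank ∂_3 = (18 − 18) − 0 = 0, and there is no ∂_3, so H_2 = 0.

(K is a triangulation of the Klein bottle.)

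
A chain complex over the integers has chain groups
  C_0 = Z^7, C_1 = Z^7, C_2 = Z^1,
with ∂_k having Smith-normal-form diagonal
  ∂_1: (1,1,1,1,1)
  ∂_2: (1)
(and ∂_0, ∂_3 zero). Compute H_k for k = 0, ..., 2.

H_0: b_0 = 7 − 0 − 5 = 2; torsion from ∂_1 factors > 1: none. So H_0 = Z^2.
H_1: b_1 = 7 − 5 − 1 = 1; torsion from ∂_2 factors > 1: none. So H_1 = Z.
H_2: b_2 = 1 − 1 − 0 = 0; torsion from ∂_3 factors > 1: none. So H_2 = 0.

H_0 = Z^2,  H_1 = Z,  H_2 = 0.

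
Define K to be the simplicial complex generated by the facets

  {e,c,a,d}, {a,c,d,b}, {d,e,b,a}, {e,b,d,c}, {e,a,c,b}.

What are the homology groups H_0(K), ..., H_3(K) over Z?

H_0 = Z,  H_1 = 0,  H_2 = 0,  H_3 = Z.

Take the total order a < b < c < d < e on the vertex set. Then K (dimension 3) consists of the simplices:

  0-simplices (5): a, b, c, d, e
  1-simplices (10): ab, ac, ad, ae, bc, bd, be, cd, ce, de
  2-simplices (10): abc, abd, abe, acd, ace, ade, bcd, bce, bde, cde
  3-simplices (5): abcd, abce, abde, acde, bcde

Hence C_0 ≅ Z^5, C_1 ≅ Z^10, C_2 ≅ Z^10, C_3 ≅ Z^5.

Boundary ∂_1: C_1 → C_0 sends each edge [p,q] (with p < q) to q − p. For instance
  ∂ac = c − a.
The resulting 5×10 matrix has rank 4, and its Smith normal form has invariant factors (1,1,1,1).

The boundary map ∂_2: C_2 → C_1 acts by ∂[p,q,r] = [q,r] − [p,r] + [p,q]. For instance
  ∂bcd = cd − bd + bc,
  ∂ace = ce − ae + ac.
This gives a 10×10 integer matrix of rank 6; reducing to Smith normal form yields diagonal entries (1,1,1,1,1,1).

Boundary ∂_3: C_3 → C_2 sends each 3-simplex σ to the alternating sum Σ_i (−1)^i (σ with its i-th vertex removed). For instance
  ∂abde = bde − ade + abe − abd,
  ∂acde = cde − ade + ace − acd.
This gives a 10×5 integer matrix of rank 4; reducing to Smith normal form yields diagonal entries (1,1,1,1).

From H_k ≅ ker(∂_k) / im(∂_{k+1}) we obtain:

  H_0: rank C_0 − rank ∂_1 = 5 − 4 = 1, and the invariant factors of ∂_1 are all 1, so H_0 ≅ Z.
  H_1: rank ker ∂_1 − rank ∂_2 = (10 − 4) − 6 = 0, and the invariant factors of ∂_2 are all 1, so H_1 ≅ 0.
  H_2: rank ker ∂_2 − rank ∂_3 = (10 − 6) − 4 = 0, and the invariant factors of ∂_3 are all 1, so H_2 ≅ 0.
  H_3: rank ker ∂_3 − rank ∂_4 = (5 − 4) − 0 = 1, and there is no ∂_4, so H_3 ≅ Z.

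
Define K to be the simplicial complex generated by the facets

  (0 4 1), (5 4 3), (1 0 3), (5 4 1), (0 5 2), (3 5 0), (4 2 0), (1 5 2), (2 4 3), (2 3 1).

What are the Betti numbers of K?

b_0 = 1, b_1 = 0, b_2 = 0.

Order the vertices as 0 < 1 < 2 < 3 < 4 < 5. Listing each simplex with vertices in this order, K has dimension 2 with simplices:

  0-simplices (6): [0], [1], [2], [3], [4], [5]
  1-simplices (15): [0,1], [0,2], [0,3], [0,4], [0,5], [1,2], [1,3], [1,4], [1,5], [2,3], [2,4], [2,5], [3,4], [3,5], [4,5]
  2-simplices (10): [0,1,3], [0,1,4], [0,2,4], [0,2,5], [0,3,5], [1,2,3], [1,2,5], [1,4,5], [2,3,4], [3,4,5]

so the chain groups are C_0 ≅ Z^6, C_1 ≅ Z^15, C_2 ≅ Z^10.

∂_1: C_1 → C_0 is given by ∂[p,q] = [q] − [p].
This gives a 6×15 integer matrix of rank 5; reducing to Smith normal form yields diagonal entries (1,1,1,1,1).

Boundary ∂_2: C_2 → C_1 acts by ∂[p,q,r] = [q,r] − [p,r] + [p,q]. For instance
  ∂[0,3,5] = [3,5] − [0,5] + [0,3],
  ∂[2,3,4] = [3,4] − [2,4] + [2,3].
The resulting 15×10 matrix has rank 10, and its Smith normal form has invariant factors (1,1,1,1,1,1,1,1,1,2).

Computing H_k = (kernel of ∂_k) / (image of ∂_{k+1}):

  H_0: rank C_0 − rank ∂_1 = 6 − 5 = 1, and the invariant factors of ∂_1 are all 1, so H_0 = Z.
  H_1: rank ker ∂_1 − rank ∂_2 = (15 − 5) − 10 = 0, and ∂_2 has invariant factor 2 > 1, so H_1 = Z_2.
  H_2: rank ker ∂_2 − rank ∂_3 = (10 − 10) − 0 = 0, and there is no ∂_3, so H_2 = 0.

As a check, the Euler characteristic is 6 − 15 + 10 = 1, which agrees with 1 − 0 + 0 = 1.

Hence the Betti numbers are b_0 = 1, b_1 = 0, b_2 = 0.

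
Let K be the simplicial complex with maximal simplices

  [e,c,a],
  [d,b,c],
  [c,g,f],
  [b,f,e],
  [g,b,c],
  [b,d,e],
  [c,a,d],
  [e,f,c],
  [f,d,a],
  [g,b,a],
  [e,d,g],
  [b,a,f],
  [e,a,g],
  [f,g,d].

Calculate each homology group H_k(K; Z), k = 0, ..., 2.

We work with the vertex ordering a < b < c < d < e < f < g. The simplices of K, each written with vertices in increasing order, are:

  0-simplices (7): a, b, c, d, e, f, g
  1-simplices (21): ab, ac, ad, ae, af, ag, bc, bd, be, bf, bg, cd, ce, cf, cg, de, df, dg, ef, eg, fg
  2-simplices (14): abf, abg, acd, ace, adf, aeg, bcd, bcg, bde, bef, cef, cfg, deg, dfg

Hence C_0 ≅ Z^7, C_1 ≅ Z^21, C_2 ≅ Z^14.

The boundary map ∂_1: C_1 → C_0 maps an edge to its endpoints' difference, ∂[p,q] = q − p.
As a 7×21 matrix over Z this has rank 6, with invariant factors (1,1,1,1,1,1).

∂_2: C_2 → C_1 sends each 2-simplex [p,q,r] to [q,r] − [p,r] + [p,q]. For instance
  ∂dfg = fg − dg + df,
  ∂abf = bf − af + ab.
The 21×14 boundary matrix has rank 13 and Smith normal form diag(1,1,1,1,1,1,1,1,1,1,1,1,1).

Now H_k = ker ∂_k / im ∂_{k+1}, so:

  H_0: rank C_0 − rank ∂_1 = 7 − 6 = 1, and the invariant factors of ∂_1 are all 1, so H_0 = Z.
  H_1: rank ker ∂_1 − rank ∂_2 = (21 − 6) − 13 = 2, and the invariant factors of ∂_2 are all 1, so H_1 = Z^2.
  H_2: rank ker ∂_2 − rank ∂_3 = (14 − 13) − 0 = 1, and there is no ∂_3, so H_2 = Z.

As a check, the Euler characteristic is 7 − 21 + 14 = 0, which agrees with 1 − 2 + 1 = 0.

H_0 ≅ Z,  H_1 ≅ Z^2,  H_2 ≅ Z.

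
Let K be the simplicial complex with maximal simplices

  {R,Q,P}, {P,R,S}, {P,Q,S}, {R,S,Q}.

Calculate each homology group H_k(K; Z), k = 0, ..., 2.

Take the total order P < Q < R < S on the vertex set. Then K (dimension 2) consists of the simplices:

  0-simplices (4): P, Q, R, S
  1-simplices (6): PQ, PR, PS, QR, QS, RS
  2-simplices (4): PQR, PQS, PRS, QRS

Hence C_0 ≅ Z^4, C_1 ≅ Z^6, C_2 ≅ Z^4.

The boundary map ∂_1: C_1 → C_0 maps an edge to its endpoints' difference, ∂[p,q] = q − p. For instance
  ∂RS = S − R.
As a 4×6 matrix over Z this has rank 3, with invariant factors (1,1,1).

The boundary map ∂_2: C_2 → C_1 acts by ∂[p,q,r] = [q,r] − [p,r] + [p,q]. For instance
  ∂PQS = QS − PS + PQ,
  ∂PRS = RS − PS + PR.
This gives a 6×4 integer matrix of rank 3; reducing to Smith normal form yields diagonal entries (1,1,1).

From H_k ≅ ker(∂_k) / im(∂_{k+1}) we obtain:

  H_0: rank C_0 − rank ∂_1 = 4 − 3 = 1, and the invariant factors of ∂_1 are all 1, so H_0 ≅ Z.
  H_1: rank ker ∂_1 − rank ∂_2 = (6 − 3) − 3 = 0, and the invariant factors of ∂_2 are all 1, so H_1 ≅ 0.
  H_2: rank ker ∂_2 − rank ∂_3 = (4 − 3) − 0 = 1, and there is no ∂_3, so H_2 ≅ Z.

(K is a triangulation of the 2-sphere S^2.)

H_0 = Z,  H_1 = 0,  H_2 = Z.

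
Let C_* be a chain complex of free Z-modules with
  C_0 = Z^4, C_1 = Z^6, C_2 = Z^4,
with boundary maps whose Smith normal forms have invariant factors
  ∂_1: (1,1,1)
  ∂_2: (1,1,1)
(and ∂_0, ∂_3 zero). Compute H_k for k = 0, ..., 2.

H_0 = Z,  H_1 = 0,  H_2 = Z.

H_0: b_0 = 4 − 0 − 3 = 1; torsion from ∂_1 factors > 1: none. So H_0 = Z.
H_1: b_1 = 6 − 3 − 3 = 0; torsion from ∂_2 factors > 1: none. So H_1 = 0.
H_2: b_2 = 4 − 3 − 0 = 1; torsion from ∂_3 factors > 1: none. So H_2 = Z.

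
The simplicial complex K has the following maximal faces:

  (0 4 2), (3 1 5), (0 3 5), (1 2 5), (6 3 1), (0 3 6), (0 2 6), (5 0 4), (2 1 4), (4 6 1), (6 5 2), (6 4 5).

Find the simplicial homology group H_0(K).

Take the total order 0 < 1 < 2 < 3 < 4 < 5 < 6 on the vertex set. Then K (dimension 2) consists of the simplices:

  0-simplices (7): [0], [1], [2], [3], [4], [5], [6]
  1-simplices (18): [0,2], [0,3], [0,4], [0,5], [0,6], [1,2], [1,3], [1,4], [1,5], [1,6], [2,4], [2,5], [2,6], [3,5], [3,6], [4,5], [4,6], [5,6]
  2-simplices (12): [0,2,4], [0,2,6], [0,3,5], [0,3,6], [0,4,5], [1,2,4], [1,2,5], [1,3,5], [1,3,6], [1,4,6], [2,5,6], [4,5,6]

Hence C_0 ≅ Z^7, C_1 ≅ Z^18, C_2 ≅ Z^12.

Boundary ∂_1: C_1 → C_0 is given by ∂[p,q] = [q] − [p].
The resulting 7×18 matrix has rank 6, and its Smith normal form has invariant factors (1,1,1,1,1,1).

∂_2: C_2 → C_1 maps a triangle to the signed sum of its edges. For instance
  ∂[0,2,4] = [2,4] − [0,4] + [0,2],
  ∂[2,5,6] = [5,6] − [2,6] + [2,5].
The resulting 18×12 matrix has rank 12, and its Smith normal form has invariant factors (1,1,1,1,1,1,1,1,1,1,1,2).

From H_k ≅ ker(∂_k) / im(∂_{k+1}) we obtain:

  H_0: rank C_0 − rank ∂_1 = 7 − 6 = 1, and the invariant factors of ∂_1 are all 1, so H_0 ≅ Z.

(K is a triangulation of the real projective plane RP^2.)

H_0 = Z.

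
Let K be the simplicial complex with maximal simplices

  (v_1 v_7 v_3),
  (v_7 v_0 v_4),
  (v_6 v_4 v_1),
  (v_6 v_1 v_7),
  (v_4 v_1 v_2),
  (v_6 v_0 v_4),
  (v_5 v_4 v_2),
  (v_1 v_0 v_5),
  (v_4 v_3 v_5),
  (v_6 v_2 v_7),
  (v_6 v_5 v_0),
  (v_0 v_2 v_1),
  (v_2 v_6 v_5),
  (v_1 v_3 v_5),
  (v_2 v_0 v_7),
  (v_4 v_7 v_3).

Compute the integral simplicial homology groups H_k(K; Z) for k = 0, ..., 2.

Order the vertices as v_0 < v_1 < v_2 < v_3 < v_4 < v_5 < v_6 < v_7. Listing each simplex with vertices in this order, K has dimension 2 with simplices:

  0-simplices (8): [v_0], [v_1], [v_2], [v_3], [v_4], [v_5], [v_6], [v_7]
  1-simplices (24): (24 of them)
  2-simplices (16): (16 of them)

giving chain groups C_0 ≅ Z^8, C_1 ≅ Z^24, C_2 ≅ Z^16.

The boundary map ∂_1: C_1 → C_0 is given by ∂[p,q] = [q] − [p].
The 8×24 boundary matrix has rank 7 and Smith normal form diag(1,1,1,1,1,1,1).

Boundary ∂_2: C_2 → C_1 sends each 2-simplex [p,q,r] to [q,r] − [p,r] + [p,q]. For instance
  ∂[v_2,v_5,v_6] = [v_5,v_6] − [v_2,v_6] + [v_2,v_5],
  ∂[v_1,v_2,v_4] = [v_2,v_4] − [v_1,v_4] + [v_1,v_2].
The 24×16 boundary matrix has rank 15 and Smith normal form diag(1,1,1,1,1,1,1,1,1,1,1,1,1,1,1).

Reading off H_k = ker ∂_k / im ∂_{k+1}:

  H_0: rank C_0 − rank ∂_1 = 8 − 7 = 1, and the invariant factors of ∂_1 are all 1, so H_0 = Z.
  H_1: rank ker ∂_1 − rank ∂_2 = (24 − 7) − 15 = 2, and the invariant factors of ∂_2 are all 1, so H_1 = Z^2.
  H_2: rank ker ∂_2 − rank ∂_3 = (16 − 15) − 0 = 1, and there is no ∂_3, so H_2 = Z.

H_0 = Z,  H_1 = Z^2,  H_2 = Z.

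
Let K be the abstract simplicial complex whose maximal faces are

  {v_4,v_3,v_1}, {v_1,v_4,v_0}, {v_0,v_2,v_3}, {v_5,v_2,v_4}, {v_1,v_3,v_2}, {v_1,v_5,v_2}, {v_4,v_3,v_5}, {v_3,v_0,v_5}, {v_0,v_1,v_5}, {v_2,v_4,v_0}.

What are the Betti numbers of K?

b_0 = 1, b_1 = 0, b_2 = 0.

K has 6 vertices, 15 edges, 10 triangles.
rank ∂_0 = 0, rank ∂_1 = 5 ⇒ b_0 = 6 − 0 − 5 = 1; all invariant factors of ∂_1 are 1 so no torsion. So H_0 ≅ Z.
rank ∂_1 = 5, rank ∂_2 = 10 ⇒ b_1 = 15 − 5 − 10 = 0; ∂_2 has invariant factor(s) [2] giving torsion. So H_1 ≅ Z/2.
rank ∂_2 = 10, rank ∂_3 = 0 ⇒ b_2 = 10 − 10 − 0 = 0. So H_2 ≅ 0.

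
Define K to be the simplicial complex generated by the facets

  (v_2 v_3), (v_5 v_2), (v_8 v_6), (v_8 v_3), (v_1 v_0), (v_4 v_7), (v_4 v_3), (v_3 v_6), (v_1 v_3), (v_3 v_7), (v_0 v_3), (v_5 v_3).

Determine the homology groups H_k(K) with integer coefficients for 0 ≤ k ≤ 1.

Fix the vertex order v_0 < v_1 < v_2 < v_3 < v_4 < v_5 < v_6 < v_7 < v_8 and write every simplex with vertices in increasing order. Then dim K = 1 and the simplices of K are:

  0-simplices (9): [v_0], [v_1], [v_2], [v_3], [v_4], [v_5], [v_6], [v_7], [v_8]
  1-simplices (12): [v_0,v_1], [v_0,v_3], [v_1,v_3], [v_2,v_3], [v_2,v_5], [v_3,v_4], [v_3,v_5], [v_3,v_6], [v_3,v_7], [v_3,v_8], [v_4,v_7], [v_6,v_8]

giving chain groups C_0 ≅ Z^9, C_1 ≅ Z^12.

Boundary ∂_1: C_1 → C_0 sends each edge [p,q] (with p < q) to q − p. For instance
  ∂[v_0,v_3] = [v_3] − [v_0].
The resulting 9×12 matrix has rank 8, and its Smith normal form has invariant factors (1,1,1,1,1,1,1,1).

From H_k ≅ ker(∂_k) / im(∂_{k+1}) we obtain:

  H_0: rank C_0 − rank ∂_1 = 9 − 8 = 1, and the invariant factors of ∂_1 are all 1, so H_0 ≅ Z.
  H_1: rank ker ∂_1 − rank ∂_2 = (12 − 8) − 0 = 4, and there is no ∂_2, so H_1 ≅ Z^4.

H_0 ≅ Z,  H_1 ≅ Z^4.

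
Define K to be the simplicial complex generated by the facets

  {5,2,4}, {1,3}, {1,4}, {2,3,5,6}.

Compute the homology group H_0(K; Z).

H_0 = Z.

We work with the vertex ordering 1 < 2 < 3 < 4 < 5 < 6. The simplices of K, each written with vertices in increasing order, are:

  0-simplices (6): [1], [2], [3], [4], [5], [6]
  1-simplices (10): [1,3], [1,4], [2,3], [2,4], [2,5], [2,6], [3,5], [3,6], [4,5], [5,6]
  2-simplices (5): [2,3,5], [2,3,6], [2,4,5], [2,5,6], [3,5,6]
  3-simplices (1): [2,3,5,6]

giving chain groups C_0 ≅ Z^6, C_1 ≅ Z^10, C_2 ≅ Z^5, C_3 ≅ Z^1.

The boundary map ∂_1: C_1 → C_0 sends each edge [p,q] (with p < q) to q − p. For instance
  ∂[1,4] = [4] − [1].
This gives a 6×10 integer matrix of rank 5; reducing to Smith normal form yields diagonal entries (1,1,1,1,1).

The boundary map ∂_2: C_2 → C_1 sends each 2-simplex [p,q,r] to [q,r] − [p,r] + [p,q]. For instance
  ∂[2,5,6] = [5,6] − [2,6] + [2,5],
  ∂[3,5,6] = [5,6] − [3,6] + [3,5].
The resulting 10×5 matrix has rank 4, and its Smith normal form has invariant factors (1,1,1,1).

∂_3: C_3 → C_2 sends each 3-simplex σ to the alternating sum Σ_i (−1)^i (σ with its i-th vertex removed). For instance
  ∂[2,3,5,6] = [3,5,6] − [2,5,6] + [2,3,6] − [2,3,5].
The resulting 5×1 matrix has rank 1, and its Smith normal form has invariant factors (1).

Reading off H_k = ker ∂_k / im ∂_{k+1}:

  H_0: rank C_0 − rank ∂_1 = 6 − 5 = 1, and the invariant factors of ∂_1 are all 1, so H_0 ≅ Z.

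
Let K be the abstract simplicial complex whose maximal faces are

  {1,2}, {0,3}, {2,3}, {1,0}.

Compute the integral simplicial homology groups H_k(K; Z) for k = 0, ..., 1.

H_0 ≅ Z,  H_1 ≅ Z.

We work with the vertex ordering 0 < 1 < 2 < 3. The simplices of K, each written with vertices in increasing order, are:

  0-simplices (4): [0], [1], [2], [3]
  1-simplices (4): [0,1], [0,3], [1,2], [2,3]

Hence C_0 ≅ Z^4, C_1 ≅ Z^4.

∂_1: C_1 → C_0 maps an edge to its endpoints' difference, ∂[p,q] = q − p.
The 4×4 boundary matrix has rank 3 and Smith normal form diag(1,1,1).

Reading off H_k = ker ∂_k / im ∂_{k+1}:

  H_0: rank C_0 − rank ∂_1 = 4 − 3 = 1, and the invariant factors of ∂_1 are all 1, so H_0 = Z.
  H_1: rank ker ∂_1 − rank ∂_2 = (4 − 3) − 0 = 1, and there is no ∂_2, so H_1 = Z.

As a check, the Euler characteristic is 4 − 4 = 0, which agrees with 1 − 1 = 0.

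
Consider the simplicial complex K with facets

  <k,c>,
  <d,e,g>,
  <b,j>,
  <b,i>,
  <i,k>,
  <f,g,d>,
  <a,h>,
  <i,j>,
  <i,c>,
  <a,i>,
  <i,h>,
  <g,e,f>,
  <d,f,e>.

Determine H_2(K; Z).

We work with the vertex ordering a < b < c < d < e < f < g < h < i < j < k. The simplices of K, each written with vertices in increasing order, are:

  0-simplices (11): a, b, c, d, e, f, g, h, i, j, k
  1-simplices (15): ah, ai, bi, bj, ci, ck, de, df, dg, ef, eg, fg, hi, ij, ik
  2-simplices (4): def, deg, dfg, efg

giving chain groups C_0 ≅ Z^11, C_1 ≅ Z^15, C_2 ≅ Z^4.

Boundary ∂_1: C_1 → C_0 maps an edge to its endpoints' difference, ∂[p,q] = q − p.
As a 11×15 matrix over Z this has rank 9, with invariant factors (1,1,1,1,1,1,1,1,1).

Boundary ∂_2: C_2 → C_1 sends each 2-simplex [p,q,r] to [q,r] − [p,r] + [p,q]. For instance
  ∂dfg = fg − dg + df,
  ∂deg = eg − dg + de.
This gives a 15×4 integer matrix of rank 3; reducing to Smith normal form yields diagonal entries (1,1,1).

Reading off H_k = ker ∂_k / im ∂_{k+1}:

  H_2: rank ker ∂_2 − rank ∂_3 = (4 − 3) − 0 = 1, and there is no ∂_3, so H_2 ≅ Z.

H_2 ≅ Z.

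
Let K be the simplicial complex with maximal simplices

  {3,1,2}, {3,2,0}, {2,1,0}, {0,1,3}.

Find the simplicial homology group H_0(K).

H_0 = Z.

Fix the vertex order 0 < 1 < 2 < 3 and write every simplex with vertices in increasing order. Then dim K = 2 and the simplices of K are:

  0-simplices (4): [0], [1], [2], [3]
  1-simplices (6): [0,1], [0,2], [0,3], [1,2], [1,3], [2,3]
  2-simplices (4): [0,1,2], [0,1,3], [0,2,3], [1,2,3]

giving chain groups C_0 ≅ Z^4, C_1 ≅ Z^6, C_2 ≅ Z^4.

The boundary map ∂_1: C_1 → C_0 sends each edge [p,q] (with p < q) to q − p.
As a 4×6 matrix over Z this has rank 3, with invariant factors (1,1,1).

The boundary map ∂_2: C_2 → C_1 acts by ∂[p,q,r] = [q,r] − [p,r] + [p,q]. For instance
  ∂[1,2,3] = [2,3] − [1,3] + [1,2],
  ∂[0,1,3] = [1,3] − [0,3] + [0,1].
The resulting 6×4 matrix has rank 3, and its Smith normal form has invariant factors (1,1,1).

From H_k ≅ ker(∂_k) / im(∂_{k+1}) we obtain:

  H_0: rank C_0 − rank ∂_1 = 4 − 3 = 1, and the invariant factors of ∂_1 are all 1, so H_0 ≅ Z.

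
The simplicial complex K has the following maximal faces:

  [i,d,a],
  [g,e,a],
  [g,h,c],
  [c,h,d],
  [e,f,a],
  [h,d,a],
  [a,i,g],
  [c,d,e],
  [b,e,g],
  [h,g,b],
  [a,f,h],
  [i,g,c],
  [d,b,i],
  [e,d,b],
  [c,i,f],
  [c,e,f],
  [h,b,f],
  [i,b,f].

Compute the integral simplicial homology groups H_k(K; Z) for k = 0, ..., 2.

Order the vertices as a < b < c < d < e < f < g < h < i. Listing each simplex with vertices in this order, K has dimension 2 with simplices:

  0-simplices (9): a, b, c, d, e, f, g, h, i
  1-simplices (27): ad, ae, af, ag, ah, ai, bd, be, bf, bg, bh, bi, cd, ce, cf, cg, ch, ci, de, dh, di, ef, eg, fh, fi, gh, gi
  2-simplices (18): adh, adi, aef, aeg, afh, agi, bde, bdi, beg, bfh, bfi, bgh, cde, cdh, cef, cfi, cgh, cgi

giving chain groups C_0 ≅ Z^9, C_1 ≅ Z^27, C_2 ≅ Z^18.

The boundary map ∂_1: C_1 → C_0 sends each edge [p,q] (with p < q) to q − p. For instance
  ∂fi = i − f.
As a 9×27 matrix over Z this has rank 8, with invariant factors (1,1,1,1,1,1,1,1).

The boundary map ∂_2: C_2 → C_1 maps a triangle to the signed sum of its edges. For instance
  ∂cgh = gh − ch + cg,
  ∂agi = gi − ai + ag.
This gives a 27×18 integer matrix of rank 17; reducing to Smith normal form yields diagonal entries (1,1,1,1,1,1,1,1,1,1,1,1,1,1,1,1,1).

Reading off H_k = ker ∂_k / im ∂_{k+1}:

  H_0: rank C_0 − rank ∂_1 = 9 − 8 = 1, and the invariant factors of ∂_1 are all 1, so H_0 ≅ Z.
  H_1: rank ker ∂_1 − rank ∂_2 = (27 − 8) − 17 = 2, and the invariant factors of ∂_2 are all 1, so H_1 ≅ Z^2.
  H_2: rank ker ∂_2 − rank ∂_3 = (18 − 17) − 0 = 1, and there is no ∂_3, so H_2 ≅ Z.

As a check, the Euler characteristic is 9 − 27 + 18 = 0, which agrees with 1 − 2 + 1 = 0.

H_0 ≅ Z,  H_1 ≅ Z^2,  H_2 ≅ Z.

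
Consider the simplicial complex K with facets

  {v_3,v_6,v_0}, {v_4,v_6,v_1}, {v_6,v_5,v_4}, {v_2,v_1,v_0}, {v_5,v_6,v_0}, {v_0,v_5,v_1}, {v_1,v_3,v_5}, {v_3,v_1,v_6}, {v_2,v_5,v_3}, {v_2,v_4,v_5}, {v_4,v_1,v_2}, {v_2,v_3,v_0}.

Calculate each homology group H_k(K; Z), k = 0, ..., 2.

H_0 ≅ Z,  H_1 ≅ Z/2,  H_2 = 0.

K has 7 vertices, 18 edges, 12 triangles.
rank ∂_0 = 0, rank ∂_1 = 6 ⇒ b_0 = 7 − 0 − 6 = 1; all invariant factors of ∂_1 are 1 so no torsion. So H_0 = Z.
rank ∂_1 = 6, rank ∂_2 = 12 ⇒ b_1 = 18 − 6 − 12 = 0; ∂_2 has invariant factor(s) [2] giving torsion. So H_1 = Z/2.
rank ∂_2 = 12, rank ∂_3 = 0 ⇒ b_2 = 12 − 12 − 0 = 0. So H_2 = 0.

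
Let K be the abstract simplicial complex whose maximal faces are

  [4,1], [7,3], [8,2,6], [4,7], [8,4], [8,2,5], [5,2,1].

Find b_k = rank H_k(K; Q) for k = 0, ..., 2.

b_0 = 1, b_1 = 1, b_2 = 0.

Order the vertices as 1 < 2 < 3 < 4 < 5 < 6 < 7 < 8. Listing each simplex with vertices in this order, K has dimension 2 with simplices:

  0-simplices (8): [1], [2], [3], [4], [5], [6], [7], [8]
  1-simplices (11): [1,2], [1,4], [1,5], [2,5], [2,6], [2,8], [3,7], [4,7], [4,8], [5,8], [6,8]
  2-simplices (3): [1,2,5], [2,5,8], [2,6,8]

giving chain groups C_0 ≅ Z^8, C_1 ≅ Z^11, C_2 ≅ Z^3.

∂_1: C_1 → C_0 sends each edge [p,q] (with p < q) to q − p.
As a 8×11 matrix over Z this has rank 7, with invariant factors (1,1,1,1,1,1,1).

The boundary map ∂_2: C_2 → C_1 acts by ∂[p,q,r] = [q,r] − [p,r] + [p,q]. For instance
  ∂[2,6,8] = [6,8] − [2,8] + [2,6],
  ∂[2,5,8] = [5,8] − [2,8] + [2,5].
As a 11×3 matrix over Z this has rank 3, with invariant factors (1,1,1).

Computing H_k = (kernel of ∂_k) / (image of ∂_{k+1}):

  H_0: rank C_0 − rank ∂_1 = 8 − 7 = 1, and the invariant factors of ∂_1 are all 1, so H_0 = Z.
  H_1: rank ker ∂_1 − rank ∂_2 = (11 − 7) − 3 = 1, and the invariant factors of ∂_2 are all 1, so H_1 = Z.
  H_2: rank ker ∂_2 − rank ∂_3 = (3 − 3) − 0 = 0, and there is no ∂_3, so H_2 = 0.

Hence the Betti numbers are b_0 = 1, b_1 = 1, b_2 = 0.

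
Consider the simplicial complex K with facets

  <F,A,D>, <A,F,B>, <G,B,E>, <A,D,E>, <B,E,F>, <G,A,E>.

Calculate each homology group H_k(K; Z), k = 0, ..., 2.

H_0 = Z,  H_1 = Z,  H_2 = 0.

K has 6 vertices, 12 edges, 6 triangles.
rank ∂_0 = 0, rank ∂_1 = 5 ⇒ b_0 = 6 − 0 − 5 = 1; all invariant factors of ∂_1 are 1 so no torsion. So H_0 ≅ Z.
rank ∂_1 = 5, rank ∂_2 = 6 ⇒ b_1 = 12 − 5 − 6 = 1; all invariant factors of ∂_2 are 1 so no torsion. So H_1 ≅ Z.
rank ∂_2 = 6, rank ∂_3 = 0 ⇒ b_2 = 6 − 6 − 0 = 0. So H_2 ≅ 0.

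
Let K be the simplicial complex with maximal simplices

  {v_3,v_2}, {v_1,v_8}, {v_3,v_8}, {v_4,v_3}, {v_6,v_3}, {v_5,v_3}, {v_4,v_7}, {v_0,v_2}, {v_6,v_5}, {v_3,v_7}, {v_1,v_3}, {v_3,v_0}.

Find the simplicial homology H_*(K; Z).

H_0 ≅ Z,  H_1 ≅ Z^4.

Take the total order v_0 < v_1 < v_2 < v_3 < v_4 < v_5 < v_6 < v_7 < v_8 on the vertex set. Then K (dimension 1) consists of the simplices:

  0-simplices (9): [v_0], [v_1], [v_2], [v_3], [v_4], [v_5], [v_6], [v_7], [v_8]
  1-simplices (12): [v_0,v_2], [v_0,v_3], [v_1,v_3], [v_1,v_8], [v_2,v_3], [v_3,v_4], [v_3,v_5], [v_3,v_6], [v_3,v_7], [v_3,v_8], [v_4,v_7], [v_5,v_6]

giving chain groups C_0 ≅ Z^9, C_1 ≅ Z^12.

Boundary ∂_1: C_1 → C_0 sends each edge [p,q] (with p < q) to q − p. For instance
  ∂[v_5,v_6] = [v_6] − [v_5].
The resulting 9×12 matrix has rank 8, and its Smith normal form has invariant factors (1,1,1,1,1,1,1,1).

Now H_k = ker ∂_k / im ∂_{k+1}, so:

  H_0: rank C_0 − rank ∂_1 = 9 − 8 = 1, and the invariant factors of ∂_1 are all 1, so H_0 = Z.
  H_1: rank ker ∂_1 − rank ∂_2 = (12 − 8) − 0 = 4, and there is no ∂_2, so H_1 = Z^4.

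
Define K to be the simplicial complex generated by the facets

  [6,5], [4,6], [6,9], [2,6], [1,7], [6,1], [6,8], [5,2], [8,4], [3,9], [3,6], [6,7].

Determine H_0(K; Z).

H_0 ≅ Z.

We work with the vertex ordering 1 < 2 < 3 < 4 < 5 < 6 < 7 < 8 < 9. The simplices of K, each written with vertices in increasing order, are:

  0-simplices (9): [1], [2], [3], [4], [5], [6], [7], [8], [9]
  1-simplices (12): [1,6], [1,7], [2,5], [2,6], [3,6], [3,9], [4,6], [4,8], [5,6], [6,7], [6,8], [6,9]

so the chain groups are C_0 ≅ Z^9, C_1 ≅ Z^12.

∂_1: C_1 → C_0 maps an edge to its endpoints' difference, ∂[p,q] = q − p. For instance
  ∂[6,8] = [8] − [6].
The resulting 9×12 matrix has rank 8, and its Smith normal form has invariant factors (1,1,1,1,1,1,1,1).

Reading off H_k = ker ∂_k / im ∂_{k+1}:

  H_0: rank C_0 − rank ∂_1 = 9 − 8 = 1, and the invariant factors of ∂_1 are all 1, so H_0 = Z.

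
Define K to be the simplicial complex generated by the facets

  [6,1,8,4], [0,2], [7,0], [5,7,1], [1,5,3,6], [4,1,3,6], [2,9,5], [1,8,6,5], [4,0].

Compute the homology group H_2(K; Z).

Fix the vertex order 0 < 1 < 2 < 3 < 4 < 5 < 6 < 7 < 8 < 9 and write every simplex with vertices in increasing order. Then dim K = 3 and the simplices of K are:

  0-simplices (10): [0], [1], [2], [3], [4], [5], [6], [7], [8], [9]
  1-simplices (21): [0,2], [0,4], [0,7], [1,3], [1,4], [1,5], [1,6], [1,7], [1,8], [2,5], [2,9], [3,4], [3,5], [3,6], [4,6], [4,8], [5,6], [5,7], [5,8], [5,9], [6,8]
  2-simplices (14): [1,3,4], [1,3,5], [1,3,6], [1,4,6], [1,4,8], [1,5,6], [1,5,7], [1,5,8], [1,6,8], [2,5,9], [3,4,6], [3,5,6], [4,6,8], [5,6,8]
  3-simplices (4): [1,3,4,6], [1,3,5,6], [1,4,6,8], [1,5,6,8]

giving chain groups C_0 ≅ Z^10, C_1 ≅ Z^21, C_2 ≅ Z^14, C_3 ≅ Z^4.

The boundary map ∂_1: C_1 → C_0 is given by ∂[p,q] = [q] − [p].
The 10×21 boundary matrix has rank 9 and Smith normal form diag(1,1,1,1,1,1,1,1,1).

∂_2: C_2 → C_1 maps a triangle to the signed sum of its edges. For instance
  ∂[1,3,4] = [3,4] − [1,4] + [1,3],
  ∂[1,5,7] = [5,7] − [1,7] + [1,5].
The resulting 21×14 matrix has rank 10, and its Smith normal form has invariant factors (1,1,1,1,1,1,1,1,1,1).

Boundary ∂_3: C_3 → C_2 sends each 3-simplex σ to the alternating sum Σ_i (−1)^i (σ with its i-th vertex removed). For instance
  ∂[1,3,4,6] = [3,4,6] − [1,4,6] + [1,3,6] − [1,3,4],
  ∂[1,5,6,8] = [5,6,8] − [1,6,8] + [1,5,8] − [1,5,6].
The 14×4 boundary matrix has rank 4 and Smith normal form diag(1,1,1,1).

From H_k ≅ ker(∂_k) / im(∂_{k+1}) we obtain:

  H_2: rank ker ∂_2 − rank ∂_3 = (14 − 10) − 4 = 0, and the invariant factors of ∂_3 are all 1, so H_2 = 0.

H_2 = 0.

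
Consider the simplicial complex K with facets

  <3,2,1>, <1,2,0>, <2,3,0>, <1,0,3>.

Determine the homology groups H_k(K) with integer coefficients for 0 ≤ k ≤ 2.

H_0 ≅ Z,  H_1 = 0,  H_2 ≅ Z.

We work with the vertex ordering 0 < 1 < 2 < 3. The simplices of K, each written with vertices in increasing order, are:

  0-simplices (4): [0], [1], [2], [3]
  1-simplices (6): [0,1], [0,2], [0,3], [1,2], [1,3], [2,3]
  2-simplices (4): [0,1,2], [0,1,3], [0,2,3], [1,2,3]

so the chain groups are C_0 ≅ Z^4, C_1 ≅ Z^6, C_2 ≅ Z^4.

∂_1: C_1 → C_0 maps an edge to its endpoints' difference, ∂[p,q] = q − p. For instance
  ∂[0,2] = [2] − [0].
This gives a 4×6 integer matrix of rank 3; reducing to Smith normal form yields diagonal entries (1,1,1).

∂_2: C_2 → C_1 acts by ∂[p,q,r] = [q,r] − [p,r] + [p,q]. For instance
  ∂[0,1,3] = [1,3] − [0,3] + [0,1],
  ∂[1,2,3] = [2,3] − [1,3] + [1,2].
As a 6×4 matrix over Z this has rank 3, with invariant factors (1,1,1).

From H_k ≅ ker(∂_k) / im(∂_{k+1}) we obtain:

  H_0: rank C_0 − rank ∂_1 = 4 − 3 = 1, and the invariant factors of ∂_1 are all 1, so H_0 ≅ Z.
  H_1: rank ker ∂_1 − rank ∂_2 = (6 − 3) − 3 = 0, and the invariant factors of ∂_2 are all 1, so H_1 ≅ 0.
  H_2: rank ker ∂_2 − rank ∂_3 = (4 − 3) − 0 = 1, and there is no ∂_3, so H_2 ≅ Z.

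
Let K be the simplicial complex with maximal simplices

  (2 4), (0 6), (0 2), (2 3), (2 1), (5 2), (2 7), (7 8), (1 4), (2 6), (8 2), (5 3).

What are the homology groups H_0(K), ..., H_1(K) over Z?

Order the vertices as 0 < 1 < 2 < 3 < 4 < 5 < 6 < 7 < 8. Listing each simplex with vertices in this order, K has dimension 1 with simplices:

  0-simplices (9): [0], [1], [2], [3], [4], [5], [6], [7], [8]
  1-simplices (12): [0,2], [0,6], [1,2], [1,4], [2,3], [2,4], [2,5], [2,6], [2,7], [2,8], [3,5], [7,8]

Hence C_0 ≅ Z^9, C_1 ≅ Z^12.

The boundary map ∂_1: C_1 → C_0 sends each edge [p,q] (with p < q) to q − p. For instance
  ∂[1,4] = [4] − [1].
The 9×12 boundary matrix has rank 8 and Smith normal form diag(1,1,1,1,1,1,1,1).

From H_k ≅ ker(∂_k) / im(∂_{k+1}) we obtain:

  H_0: rank C_0 − rank ∂_1 = 9 − 8 = 1, and the invariant factors of ∂_1 are all 1, so H_0 = Z.
  H_1: rank ker ∂_1 − rank ∂_2 = (12 − 8) − 0 = 4, and there is no ∂_2, so H_1 = Z^4.

H_0 ≅ Z,  H_1 ≅ Z^4.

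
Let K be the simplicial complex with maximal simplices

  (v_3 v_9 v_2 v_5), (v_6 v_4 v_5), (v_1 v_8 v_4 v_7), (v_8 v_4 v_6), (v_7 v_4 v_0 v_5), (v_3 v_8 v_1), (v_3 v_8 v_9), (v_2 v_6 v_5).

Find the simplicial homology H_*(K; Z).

Fix the vertex order v_0 < v_1 < v_2 < v_3 < v_4 < v_5 < v_6 < v_7 < v_8 < v_9 and write every simplex with vertices in increasing order. Then dim K = 3 and the simplices of K are:

  0-simplices (10): [v_0], [v_1], [v_2], [v_3], [v_4], [v_5], [v_6], [v_7], [v_8], [v_9]
  1-simplices (24): (24 of them)
  2-simplices (17): (17 of them)
  3-simplices (3): [v_0,v_4,v_5,v_7], [v_1,v_4,v_7,v_8], [v_2,v_3,v_5,v_9]

Hence C_0 ≅ Z^10, C_1 ≅ Z^24, C_2 ≅ Z^17, C_3 ≅ Z^3.

∂_1: C_1 → C_0 is given by ∂[p,q] = [q] − [p]. For instance
  ∂[v_1,v_3] = [v_3] − [v_1].
The resulting 10×24 matrix has rank 9, and its Smith normal form has invariant factors (1,1,1,1,1,1,1,1,1).

The boundary map ∂_2: C_2 → C_1 sends each 2-simplex [p,q,r] to [q,r] − [p,r] + [p,q]. For instance
  ∂[v_0,v_5,v_7] = [v_5,v_7] − [v_0,v_7] + [v_0,v_5],
  ∂[v_2,v_3,v_5] = [v_3,v_5] − [v_2,v_5] + [v_2,v_3].
The 24×17 boundary matrix has rank 14 and Smith normal form diag(1,1,1,1,1,1,1,1,1,1,1,1,1,1).

The boundary map ∂_3: C_3 → C_2 sends each 3-simplex σ to the alternating sum Σ_i (−1)^i (σ with its i-th vertex removed). For instance
  ∂[v_0,v_4,v_5,v_7] = [v_4,v_5,v_7] − [v_0,v_5,v_7] + [v_0,v_4,v_7] − [v_0,v_4,v_5],
  ∂[v_2,v_3,v_5,v_9] = [v_3,v_5,v_9] − [v_2,v_5,v_9] + [v_2,v_3,v_9] − [v_2,v_3,v_5].
The 17×3 boundary matrix has rank 3 and Smith normal form diag(1,1,1).

Computing H_k = (kernel of ∂_k) / (image of ∂_{k+1}):

  H_0: rank C_0 − rank ∂_1 = 10 − 9 = 1, and the invariant factors of ∂_1 are all 1, so H_0 = Z.
  H_1: rank ker ∂_1 − rank ∂_2 = (24 − 9) − 14 = 1, and the invariant factors of ∂_2 are all 1, so H_1 = Z.
  H_2: rank ker ∂_2 − rank ∂_3 = (17 − 14) − 3 = 0, and the invariant factors of ∂_3 are all 1, so H_2 = 0.
  H_3: rank ker ∂_3 − rank ∂_4 = (3 − 3) − 0 = 0, and there is no ∂_4, so H_3 = 0.

H_0 ≅ Z,  H_1 ≅ Z,  H_2 = 0,  H_3 = 0.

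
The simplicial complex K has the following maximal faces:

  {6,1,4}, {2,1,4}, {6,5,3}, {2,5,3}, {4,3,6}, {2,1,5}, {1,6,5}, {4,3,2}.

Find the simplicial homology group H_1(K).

H_1 = 0.

Fix the vertex order 1 < 2 < 3 < 4 < 5 < 6 and write every simplex with vertices in increasing order. Then dim K = 2 and the simplices of K are:

  0-simplices (6): [1], [2], [3], [4], [5], [6]
  1-simplices (12): [1,2], [1,4], [1,5], [1,6], [2,3], [2,4], [2,5], [3,4], [3,5], [3,6], [4,6], [5,6]
  2-simplices (8): [1,2,4], [1,2,5], [1,4,6], [1,5,6], [2,3,4], [2,3,5], [3,4,6], [3,5,6]

Hence C_0 ≅ Z^6, C_1 ≅ Z^12, C_2 ≅ Z^8.

The boundary map ∂_1: C_1 → C_0 is given by ∂[p,q] = [q] − [p].
This gives a 6×12 integer matrix of rank 5; reducing to Smith normal form yields diagonal entries (1,1,1,1,1).

Boundary ∂_2: C_2 → C_1 acts by ∂[p,q,r] = [q,r] − [p,r] + [p,q]. For instance
  ∂[1,2,5] = [2,5] − [1,5] + [1,2],
  ∂[3,4,6] = [4,6] − [3,6] + [3,4].
The resulting 12×8 matrix has rank 7, and its Smith normal form has invariant factors (1,1,1,1,1,1,1).

Reading off H_k = ker ∂_k / im ∂_{k+1}:

  H_1: rank ker ∂_1 − rank ∂_2 = (12 − 5) − 7 = 0, and the invariant factors of ∂_2 are all 1, so H_1 ≅ 0.

(K is a triangulation of the 2-sphere S^2.)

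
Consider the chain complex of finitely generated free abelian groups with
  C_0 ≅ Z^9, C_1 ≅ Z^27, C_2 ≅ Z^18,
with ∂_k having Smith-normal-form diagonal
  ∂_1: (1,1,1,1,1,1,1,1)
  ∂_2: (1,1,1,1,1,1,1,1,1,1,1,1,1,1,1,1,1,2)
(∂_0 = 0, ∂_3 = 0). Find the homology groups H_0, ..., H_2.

H_0: b_0 = 9 − 0 − 8 = 1; torsion from ∂_1 factors > 1: none. So H_0 = Z.
H_1: b_1 = 27 − 8 − 18 = 1; torsion from ∂_2 factors > 1: [2]. So H_1 = Z ⊕ Z_2.
H_2: b_2 = 18 − 18 − 0 = 0; torsion from ∂_3 factors > 1: none. So H_2 = 0.

H_0 = Z,  H_1 = Z ⊕ Z_2,  H_2 = 0.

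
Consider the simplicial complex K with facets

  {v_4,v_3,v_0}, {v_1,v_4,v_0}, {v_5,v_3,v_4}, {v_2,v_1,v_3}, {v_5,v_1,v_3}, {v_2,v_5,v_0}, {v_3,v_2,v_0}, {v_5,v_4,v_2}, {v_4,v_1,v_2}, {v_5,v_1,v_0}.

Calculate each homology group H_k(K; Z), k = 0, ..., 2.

Fix the vertex order v_0 < v_1 < v_2 < v_3 < v_4 < v_5 and write every simplex with vertices in increasing order. Then dim K = 2 and the simplices of K are:

  0-simplices (6): [v_0], [v_1], [v_2], [v_3], [v_4], [v_5]
  1-simplices (15): (15 of them)
  2-simplices (10): [v_0,v_1,v_4], [v_0,v_1,v_5], [v_0,v_2,v_3], [v_0,v_2,v_5], [v_0,v_3,v_4], [v_1,v_2,v_3], [v_1,v_2,v_4], [v_1,v_3,v_5], [v_2,v_4,v_5], [v_3,v_4,v_5]

so the chain groups are C_0 ≅ Z^6, C_1 ≅ Z^15, C_2 ≅ Z^10.

The boundary map ∂_1: C_1 → C_0 is given by ∂[p,q] = [q] − [p]. For instance
  ∂[v_0,v_3] = [v_3] − [v_0].
The 6×15 boundary matrix has rank 5 and Smith normal form diag(1,1,1,1,1).

The boundary map ∂_2: C_2 → C_1 acts by ∂[p,q,r] = [q,r] − [p,r] + [p,q]. For instance
  ∂[v_0,v_2,v_5] = [v_2,v_5] − [v_0,v_5] + [v_0,v_2],
  ∂[v_1,v_3,v_5] = [v_3,v_5] − [v_1,v_5] + [v_1,v_3].
As a 15×10 matrix over Z this has rank 10, with invariant factors (1,1,1,1,1,1,1,1,1,2).

Computing H_k = (kernel of ∂_k) / (image of ∂_{k+1}):

  H_0: rank C_0 − rank ∂_1 = 6 − 5 = 1, and the invariant factors of ∂_1 are all 1, so H_0 = Z.
  H_1: rank ker ∂_1 − rank ∂_2 = (15 − 5) − 10 = 0, and ∂_2 has invariant factor 2 > 1, so H_1 = Z/2.
  H_2: rank ker ∂_2 − rank ∂_3 = (10 − 10) − 0 = 0, and there is no ∂_3, so H_2 = 0.

H_0 = Z,  H_1 = Z/2,  H_2 = 0.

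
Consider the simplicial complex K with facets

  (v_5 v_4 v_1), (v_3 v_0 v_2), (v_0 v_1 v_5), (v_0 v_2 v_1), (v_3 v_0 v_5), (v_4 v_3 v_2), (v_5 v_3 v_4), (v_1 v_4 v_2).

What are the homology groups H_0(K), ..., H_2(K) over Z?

H_0 ≅ Z,  H_1 = 0,  H_2 ≅ Z.

Order the vertices as v_0 < v_1 < v_2 < v_3 < v_4 < v_5. Listing each simplex with vertices in this order, K has dimension 2 with simplices:

  0-simplices (6): [v_0], [v_1], [v_2], [v_3], [v_4], [v_5]
  1-simplices (12): [v_0,v_1], [v_0,v_2], [v_0,v_3], [v_0,v_5], [v_1,v_2], [v_1,v_4], [v_1,v_5], [v_2,v_3], [v_2,v_4], [v_3,v_4], [v_3,v_5], [v_4,v_5]
  2-simplices (8): [v_0,v_1,v_2], [v_0,v_1,v_5], [v_0,v_2,v_3], [v_0,v_3,v_5], [v_1,v_2,v_4], [v_1,v_4,v_5], [v_2,v_3,v_4], [v_3,v_4,v_5]

giving chain groups C_0 ≅ Z^6, C_1 ≅ Z^12, C_2 ≅ Z^8.

Boundary ∂_1: C_1 → C_0 sends each edge [p,q] (with p < q) to q − p.
As a 6×12 matrix over Z this has rank 5, with invariant factors (1,1,1,1,1).

Boundary ∂_2: C_2 → C_1 maps a triangle to the signed sum of its edges. For instance
  ∂[v_0,v_1,v_5] = [v_1,v_5] − [v_0,v_5] + [v_0,v_1],
  ∂[v_1,v_4,v_5] = [v_4,v_5] − [v_1,v_5] + [v_1,v_4].
As a 12×8 matrix over Z this has rank 7, with invariant factors (1,1,1,1,1,1,1).

Now H_k = ker ∂_k / im ∂_{k+1}, so:

  H_0: rank C_0 − rank ∂_1 = 6 − 5 = 1, and the invariant factors of ∂_1 are all 1, so H_0 ≅ Z.
  H_1: rank ker ∂_1 − rank ∂_2 = (12 − 5) − 7 = 0, and the invariant factors of ∂_2 are all 1, so H_1 ≅ 0.
  H_2: rank ker ∂_2 − rank ∂_3 = (8 − 7) − 0 = 1, and there is no ∂_3, so H_2 ≅ Z.

(K is a triangulation of the 2-sphere S^2.)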